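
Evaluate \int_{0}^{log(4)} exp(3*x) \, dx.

Let u = exp(x), so du = exp(x) dx. When x = 0, u = 1; when x = log(4), u = 4.
The integral becomes ∫ u**2 du from 1 to 4, with antiderivative u**3/3.
Back in x: F(x) = exp(3*x)/3.
Then F(log(4)) - F(0) = (64/3) - (1/3) = 21.

21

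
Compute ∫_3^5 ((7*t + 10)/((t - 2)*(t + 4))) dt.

Factor the denominator: t**2 + 2*t - 8 = (t + 4)(t - 2).
Partial fractions: (7*t + 10)/((t - 2)*(t + 4)) = 3/(t + 4) + 4/(t - 2).
An antiderivative is F(t) = 4*log(t - 2) + 3*log(t + 4).
Then F(5) - F(3) = (10*log(3)) - (3*log(7)) = -3*log(7) + 10*log(3).

-3*log(7) + 10*log(3)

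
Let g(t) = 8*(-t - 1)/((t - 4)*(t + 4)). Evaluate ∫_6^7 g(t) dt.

-3*log(11) - 5*log(3) + 3*log(5) + 8*log(2)

Factor the denominator: t**2 - 16 = (t + 4)(t - 4).
Partial fractions: 8*(-t - 1)/((t - 4)*(t + 4)) = -3/(t + 4) - 5/(t - 4).
An antiderivative is F(t) = -5*log(t - 4) - 3*log(t + 4).
Then F(7) - F(6) = (-3*log(11) - 5*log(3)) - (-8*log(2) - 3*log(5)) = -3*log(11) - 5*log(3) + 3*log(5) + 8*log(2).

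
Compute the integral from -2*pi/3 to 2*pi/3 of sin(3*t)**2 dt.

Use the identity sin^2(3*t) = (1 - cos(6*t))/2.
An antiderivative is F(t) = t/2 - sin(6*t)/12.
Then F(2*pi/3) - F(-2*pi/3) = (pi/3) - (-pi/3) = 2*pi/3.

2*pi/3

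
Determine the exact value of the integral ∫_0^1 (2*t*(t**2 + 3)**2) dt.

Let u = t**2 + 3, so du = 2*t dt. When t = 0, u = 3; when t = 1, u = 4.
The integral becomes ∫ u**2 du from 3 to 4, with antiderivative u**3/3.
Back in t: F(t) = (t**2 + 3)**3/3.
Then F(1) - F(0) = (64/3) - (9) = 37/3.

37/3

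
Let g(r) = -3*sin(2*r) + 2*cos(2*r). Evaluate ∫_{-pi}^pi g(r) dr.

An antiderivative is F(r) = sin(2*r) + 3*cos(2*r)/2.
Then F(pi) - F(-pi) = (3/2) - (3/2) = 0.

0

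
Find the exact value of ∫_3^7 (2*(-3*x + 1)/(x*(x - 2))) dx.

Factor the denominator: x**2 - 2*x = x(x - 2).
Partial fractions: 2*(-3*x + 1)/(x*(x - 2)) = -1/x - 5/(x - 2).
An antiderivative is F(x) = -log(x) - 5*log(x - 2).
Then F(7) - F(3) = (-5*log(5) - log(7)) - (-log(3)) = -5*log(5) - log(7) + log(3).

-5*log(5) - log(7) + log(3)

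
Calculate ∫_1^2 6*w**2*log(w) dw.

Integrate by parts once (u = ln w, dv = 6*w**2 dw).
An antiderivative is F(w) = 2*w**3*(3*log(w) - 1)/3.
Then F(2) - F(1) = (-16/3 + 16*log(2)) - (-2/3) = -14/3 + 16*log(2).

-14/3 + 16*log(2)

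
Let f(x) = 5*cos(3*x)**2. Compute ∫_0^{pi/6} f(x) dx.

Use the identity cos^2(3*x) = (1 + cos(6*x))/2.
An antiderivative is F(x) = 5*x/2 + 5*sin(6*x)/12.
Then F(pi/6) - F(0) = (5*pi/12) - (0) = 5*pi/12.

5*pi/12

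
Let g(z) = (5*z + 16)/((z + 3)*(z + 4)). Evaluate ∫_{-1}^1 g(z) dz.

Factor the denominator: z**2 + 7*z + 12 = (z + 4)(z + 3).
Partial fractions: (5*z + 16)/((z + 3)*(z + 4)) = 4/(z + 4) + 1/(z + 3).
An antiderivative is F(z) = log(z + 3) + 4*log(z + 4).
Then F(1) - F(-1) = (2*log(2) + 4*log(5)) - (log(2) + 4*log(3)) = -4*log(3) + log(2) + 4*log(5).

-4*log(3) + log(2) + 4*log(5)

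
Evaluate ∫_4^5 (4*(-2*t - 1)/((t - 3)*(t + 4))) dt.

Factor the denominator: t**2 + t - 12 = (t + 4)(t - 3).
Partial fractions: 4*(-2*t - 1)/((t - 3)*(t + 4)) = -4/(t + 4) - 4/(t - 3).
An antiderivative is F(t) = -4*log(t - 3) - 4*log(t + 4).
Then F(5) - F(4) = (-8*log(3) - 4*log(2)) - (-12*log(2)) = -8*log(3) + 8*log(2).

-8*log(3) + 8*log(2)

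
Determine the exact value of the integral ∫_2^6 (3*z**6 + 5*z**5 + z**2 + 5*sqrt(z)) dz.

-20*sqrt(2)/3 + 20*sqrt(6) + 1111696/7

By the power rule, an antiderivative is F(z) = 3*z**7/7 + 5*z**6/6 + 10*z**(3/2)/3 + z**3/3.
Then F(6) - F(2) = (20*sqrt(6) + 1112472/7) - (20*sqrt(2)/3 + 776/7) = -20*sqrt(2)/3 + 20*sqrt(6) + 1111696/7.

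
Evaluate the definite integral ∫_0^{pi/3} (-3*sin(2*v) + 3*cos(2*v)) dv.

-9/4 + 3*sqrt(3)/4

An antiderivative is F(v) = 3*sin(2*v)/2 + 3*cos(2*v)/2.
Then F(pi/3) - F(0) = (-3/4 + 3*sqrt(3)/4) - (3/2) = -9/4 + 3*sqrt(3)/4.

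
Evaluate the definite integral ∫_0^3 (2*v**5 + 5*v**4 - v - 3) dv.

By the power rule, an antiderivative is F(v) = v**6/3 + v**5 - v**2/2 - 3*v.
Then F(3) - F(0) = (945/2) - (0) = 945/2.

945/2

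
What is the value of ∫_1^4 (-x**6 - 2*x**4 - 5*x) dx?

By the power rule, an antiderivative is F(x) = -x**7/7 - 2*x**5/5 - 5*x**2/2.
Then F(4) - F(1) = (-97656/35) - (-213/70) = -195099/70.

-195099/70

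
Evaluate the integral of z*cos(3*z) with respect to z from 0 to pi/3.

-2/9

Integrate by parts once (u = z, dv = cos(3*z) dz).
An antiderivative is F(z) = z*sin(3*z)/3 + cos(3*z)/9.
Then F(pi/3) - F(0) = (-1/9) - (1/9) = -2/9.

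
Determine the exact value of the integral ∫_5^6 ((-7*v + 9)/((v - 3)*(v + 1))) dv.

-4*log(7) + log(3) + 7*log(2)

Factor the denominator: v**2 - 2*v - 3 = (v + 1)(v - 3).
Partial fractions: (-7*v + 9)/((v - 3)*(v + 1)) = -4/(v + 1) - 3/(v - 3).
An antiderivative is F(v) = -3*log(v - 3) - 4*log(v + 1).
Then F(6) - F(5) = (-4*log(7) - 3*log(3)) - (-7*log(2) - 4*log(3)) = -4*log(7) + log(3) + 7*log(2).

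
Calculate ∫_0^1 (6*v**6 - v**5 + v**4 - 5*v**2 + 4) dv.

By the power rule, an antiderivative is F(v) = 6*v**7/7 - v**6/6 + v**5/5 - 5*v**3/3 + 4*v.
Then F(1) - F(0) = (677/210) - (0) = 677/210.

677/210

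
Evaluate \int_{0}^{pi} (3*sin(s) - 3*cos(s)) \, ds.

6

An antiderivative is F(s) = -3*sin(s) - 3*cos(s).
Then F(pi) - F(0) = (3) - (-3) = 6.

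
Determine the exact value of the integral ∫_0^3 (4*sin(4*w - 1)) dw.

Let u = 4*w - 1, so du = 4 dw. When w = 0, u = -1; when w = 3, u = 11.
The integral becomes ∫ sin(u) du from -1 to 11, with antiderivative -cos(u).
Back in w: F(w) = -cos(4*w - 1).
Then F(3) - F(0) = (-cos(11)) - (-cos(1)) = -cos(11) + cos(1).

-cos(11) + cos(1)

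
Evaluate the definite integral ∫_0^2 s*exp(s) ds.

1 + exp(2)

Integrate by parts once (u = s, dv = exp(s) ds).
An antiderivative is F(s) = (s - 1)*exp(s).
Then F(2) - F(0) = (exp(2)) - (-1) = 1 + exp(2).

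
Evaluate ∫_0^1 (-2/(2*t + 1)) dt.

-log(3)

An antiderivative is F(t) = -log(2*t + 1).
Then F(1) - F(0) = (-log(3)) - (0) = -log(3).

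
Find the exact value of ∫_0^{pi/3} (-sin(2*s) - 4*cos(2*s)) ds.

An antiderivative is F(s) = -2*sin(2*s) + cos(2*s)/2.
Then F(pi/3) - F(0) = (-sqrt(3) - 1/4) - (1/2) = -sqrt(3) - 3/4.

-sqrt(3) - 3/4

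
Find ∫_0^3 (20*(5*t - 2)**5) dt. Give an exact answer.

Let u = 5*t - 2, so du = 5 dt. When t = 0, u = -2; when t = 3, u = 13.
The integral becomes 4·∫ u**5 du from -2 to 13, with antiderivative 2*u**6/3.
Back in t: F(t) = 2*(5*t - 2)**6/3.
Then F(3) - F(0) = (9653618/3) - (128/3) = 3217830.

3217830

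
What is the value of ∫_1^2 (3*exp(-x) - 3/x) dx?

-3*log(2) - 3*exp(-2) + 3*exp(-1)

An antiderivative is F(x) = -3*log(x) - 3*exp(-x).
Then F(2) - F(1) = (-3*log(2) - 3*exp(-2)) - (-3*exp(-1)) = -3*log(2) - 3*exp(-2) + 3*exp(-1).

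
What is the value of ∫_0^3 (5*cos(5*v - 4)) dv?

sin(11) + sin(4)

Let u = 5*v - 4, so du = 5 dv. When v = 0, u = -4; when v = 3, u = 11.
The integral becomes ∫ cos(u) du from -4 to 11, with antiderivative sin(u).
Back in v: F(v) = sin(5*v - 4).
Then F(3) - F(0) = (sin(11)) - (-sin(4)) = sin(11) + sin(4).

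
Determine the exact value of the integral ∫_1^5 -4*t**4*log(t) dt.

12496/25 - 2500*log(5)

Integrate by parts once (u = ln t, dv = -4*t**4 dt).
An antiderivative is F(t) = -4*t**5*(5*log(t) - 1)/25.
Then F(5) - F(1) = (500 - 2500*log(5)) - (4/25) = 12496/25 - 2500*log(5).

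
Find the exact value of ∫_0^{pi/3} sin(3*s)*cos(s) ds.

9/16

Use the identity sin(3*s)cos(s) = [sin(4*s) + sin(2*s)]/2.
An antiderivative is F(s) = -cos(2*s)/4 - cos(4*s)/8.
Then F(pi/3) - F(0) = (3/16) - (-3/8) = 9/16.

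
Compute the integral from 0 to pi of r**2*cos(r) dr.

-2*pi

Integrate by parts twice (u = r^2, dv = cos(r) dr).
An antiderivative is F(r) = r**2*sin(r) + 2*r*cos(r) - 2*sin(r).
Then F(pi) - F(0) = (-2*pi) - (0) = -2*pi.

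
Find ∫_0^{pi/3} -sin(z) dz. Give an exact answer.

An antiderivative is F(z) = cos(z).
Then F(pi/3) - F(0) = (1/2) - (1) = -1/2.

-1/2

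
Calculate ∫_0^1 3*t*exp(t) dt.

Integrate by parts once (u = t, dv = 3*exp(t) dt).
An antiderivative is F(t) = (3*t - 3)*exp(t).
Then F(1) - F(0) = (0) - (-3) = 3.

3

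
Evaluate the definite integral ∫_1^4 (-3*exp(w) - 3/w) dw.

An antiderivative is F(w) = -3*exp(w) - 3*log(w).
Then F(4) - F(1) = (-3*exp(4) - 3*log(4)) - (-3*exp(1)) = -3*exp(4) - 3*log(4) + 3*exp(1).

-3*exp(4) - 3*log(4) + 3*exp(1)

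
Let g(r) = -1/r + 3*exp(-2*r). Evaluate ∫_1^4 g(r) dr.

An antiderivative is F(r) = -log(r) - 3*exp(-2*r)/2.
Then F(4) - F(1) = (-2*log(2) - 3*exp(-8)/2) - (-3*exp(-2)/2) = -2*log(2) - 3*exp(-8)/2 + 3*exp(-2)/2.

-2*log(2) - 3*exp(-8)/2 + 3*exp(-2)/2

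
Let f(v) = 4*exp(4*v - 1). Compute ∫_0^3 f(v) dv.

Let u = 4*v - 1, so du = 4 dv. When v = 0, u = -1; when v = 3, u = 11.
The integral becomes ∫ exp(u) du from -1 to 11, with antiderivative exp(u).
Back in v: F(v) = exp(4*v - 1).
Then F(3) - F(0) = (exp(11)) - (exp(-1)) = -(1 - exp(12))*exp(-1).

-(1 - exp(12))*exp(-1)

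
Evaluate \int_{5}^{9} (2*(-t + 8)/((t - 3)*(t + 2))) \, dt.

-4*log(11) + 2*log(3) + 4*log(7)

Factor the denominator: t**2 - t - 6 = (t + 2)(t - 3).
Partial fractions: 2*(-t + 8)/((t - 3)*(t + 2)) = -4/(t + 2) + 2/(t - 3).
An antiderivative is F(t) = 2*log(t - 3) - 4*log(t + 2).
Then F(9) - F(5) = (-4*log(11) + 2*log(2) + 2*log(3)) - (-4*log(7) + 2*log(2)) = -4*log(11) + 2*log(3) + 4*log(7).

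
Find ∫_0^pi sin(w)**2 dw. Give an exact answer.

Use the identity sin^2(w) = (1 - cos(2*w))/2.
An antiderivative is F(w) = w/2 - sin(2*w)/4.
Then F(pi) - F(0) = (pi/2) - (0) = pi/2.

pi/2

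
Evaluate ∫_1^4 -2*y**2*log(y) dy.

Integrate by parts once (u = ln y, dv = -2*y**2 dy).
An antiderivative is F(y) = -2*y**3*(3*log(y) - 1)/9.
Then F(4) - F(1) = (128/9 - 256*log(2)/3) - (2/9) = 14 - 256*log(2)/3.

14 - 256*log(2)/3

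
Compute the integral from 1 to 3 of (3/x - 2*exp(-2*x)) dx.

-exp(-2) + exp(-6) + 3*log(3)

An antiderivative is F(x) = 3*log(x) + exp(-2*x).
Then F(3) - F(1) = (exp(-6) + 3*log(3)) - (exp(-2)) = -exp(-2) + exp(-6) + 3*log(3).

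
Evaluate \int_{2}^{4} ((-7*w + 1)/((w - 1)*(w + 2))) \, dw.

-7*log(3) + 5*log(2)

Factor the denominator: w**2 + w - 2 = (w + 2)(w - 1).
Partial fractions: (-7*w + 1)/((w - 1)*(w + 2)) = -5/(w + 2) - 2/(w - 1).
An antiderivative is F(w) = -2*log(w - 1) - 5*log(w + 2).
Then F(4) - F(2) = (-7*log(3) - 5*log(2)) - (-10*log(2)) = -7*log(3) + 5*log(2).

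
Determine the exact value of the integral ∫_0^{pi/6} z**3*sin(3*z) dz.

-2/27 + pi**2/108

Integrate by parts 3 times (u = z^3, dv = sin(3*z) dz).
An antiderivative is F(z) = -z**3*cos(3*z)/3 + z**2*sin(3*z)/3 + 2*z*cos(3*z)/9 - 2*sin(3*z)/27.
Then F(pi/6) - F(0) = (-2/27 + pi**2/108) - (0) = -2/27 + pi**2/108.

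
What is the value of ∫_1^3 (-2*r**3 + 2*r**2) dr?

-68/3

By the power rule, an antiderivative is F(r) = -r**4/2 + 2*r**3/3.
Then F(3) - F(1) = (-45/2) - (1/6) = -68/3.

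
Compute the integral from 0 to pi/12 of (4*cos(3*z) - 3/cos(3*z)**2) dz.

-1 + 2*sqrt(2)/3

An antiderivative is F(z) = 4*sin(3*z)/3 - tan(3*z).
Then F(pi/12) - F(0) = (-1 + 2*sqrt(2)/3) - (0) = -1 + 2*sqrt(2)/3.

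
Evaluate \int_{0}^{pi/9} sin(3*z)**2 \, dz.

Use the identity sin^2(3*z) = (1 - cos(6*z))/2.
An antiderivative is F(z) = z/2 - sin(6*z)/12.
Then F(pi/9) - F(0) = (-sqrt(3)/24 + pi/18) - (0) = -sqrt(3)/24 + pi/18.

-sqrt(3)/24 + pi/18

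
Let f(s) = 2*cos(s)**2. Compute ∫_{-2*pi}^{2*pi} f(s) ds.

4*pi

Use the identity cos^2(s) = (1 + cos(2*s))/2.
An antiderivative is F(s) = s + sin(2*s)/2.
Then F(2*pi) - F(-2*pi) = (2*pi) - (-2*pi) = 4*pi.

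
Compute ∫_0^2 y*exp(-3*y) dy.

(-7 + exp(6))*exp(-6)/9

Integrate by parts once (u = y, dv = exp(-3*y) dy).
An antiderivative is F(y) = (-3*y - 1)*exp(-3*y)/9.
Then F(2) - F(0) = (-7*exp(-6)/9) - (-1/9) = (-7 + exp(6))*exp(-6)/9.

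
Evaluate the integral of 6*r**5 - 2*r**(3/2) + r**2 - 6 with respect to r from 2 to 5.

By the power rule, an antiderivative is F(r) = r**6 - 4*r**(5/2)/5 + r**3/3 - 6*r.
Then F(5) - F(2) = (46910/3 - 20*sqrt(5)) - (164/3 - 16*sqrt(2)/5) = -20*sqrt(5) + 16*sqrt(2)/5 + 15582.

-20*sqrt(5) + 16*sqrt(2)/5 + 15582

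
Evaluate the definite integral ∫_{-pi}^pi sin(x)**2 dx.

Use the identity sin^2(x) = (1 - cos(2*x))/2.
An antiderivative is F(x) = x/2 - sin(2*x)/4.
Then F(pi) - F(-pi) = (pi/2) - (-pi/2) = pi.

pi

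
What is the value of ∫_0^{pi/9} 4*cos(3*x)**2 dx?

sqrt(3)/6 + 2*pi/9

Use the identity cos^2(3*x) = (1 + cos(6*x))/2.
An antiderivative is F(x) = 2*x + sin(6*x)/3.
Then F(pi/9) - F(0) = (sqrt(3)/6 + 2*pi/9) - (0) = sqrt(3)/6 + 2*pi/9.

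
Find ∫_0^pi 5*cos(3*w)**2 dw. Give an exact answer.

Use the identity cos^2(3*w) = (1 + cos(6*w))/2.
An antiderivative is F(w) = 5*w/2 + 5*sin(6*w)/12.
Then F(pi) - F(0) = (5*pi/2) - (0) = 5*pi/2.

5*pi/2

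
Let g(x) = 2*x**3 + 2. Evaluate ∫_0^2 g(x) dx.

12

By the power rule, an antiderivative is F(x) = x**4/2 + 2*x.
Then F(2) - F(0) = (12) - (0) = 12.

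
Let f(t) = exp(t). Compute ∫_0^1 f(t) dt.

-1 + E

An antiderivative is F(t) = exp(t).
Then F(1) - F(0) = (E) - (1) = -1 + E.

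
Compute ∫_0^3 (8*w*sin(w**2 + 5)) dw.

Let u = w**2 + 5, so du = 2*w dw. When w = 0, u = 5; when w = 3, u = 14.
The integral becomes 4·∫ sin(u) du from 5 to 14, with antiderivative -4*cos(u).
Back in w: F(w) = -4*cos(w**2 + 5).
Then F(3) - F(0) = (-4*cos(14)) - (-4*cos(5)) = -4*cos(14) + 4*cos(5).

-4*cos(14) + 4*cos(5)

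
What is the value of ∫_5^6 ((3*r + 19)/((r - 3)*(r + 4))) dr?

Factor the denominator: r**2 + r - 12 = (r + 4)(r - 3).
Partial fractions: (3*r + 19)/((r - 3)*(r + 4)) = -1/(r + 4) + 4/(r - 3).
An antiderivative is F(r) = 4*log(r - 3) - log(r + 4).
Then F(6) - F(5) = (log(81/10)) - (log(16/9)) = -5*log(2) - log(5) + 6*log(3).

-5*log(2) - log(5) + 6*log(3)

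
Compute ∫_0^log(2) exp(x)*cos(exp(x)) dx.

-sin(1) + sin(2)

Let u = exp(x), so du = exp(x) dx. When x = 0, u = 1; when x = log(2), u = 2.
The integral becomes ∫ cos(u) du from 1 to 2, with antiderivative sin(u).
Back in x: F(x) = sin(exp(x)).
Then F(log(2)) - F(0) = (sin(2)) - (sin(1)) = -sin(1) + sin(2).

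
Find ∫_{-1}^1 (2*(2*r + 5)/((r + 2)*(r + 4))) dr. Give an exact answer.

-2*log(3) + 3*log(5)

Factor the denominator: r**2 + 6*r + 8 = (r + 4)(r + 2).
Partial fractions: 2*(2*r + 5)/((r + 2)*(r + 4)) = 3/(r + 4) + 1/(r + 2).
An antiderivative is F(r) = log(r + 2) + 3*log(r + 4).
Then F(1) - F(-1) = (log(3) + 3*log(5)) - (log(27)) = -2*log(3) + 3*log(5).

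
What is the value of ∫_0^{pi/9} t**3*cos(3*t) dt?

-sqrt(3)*pi/81 + sqrt(3)*pi**3/4374 + pi**2/486 + 1/27

Integrate by parts 3 times (u = t^3, dv = cos(3*t) dt).
An antiderivative is F(t) = t**3*sin(3*t)/3 + t**2*cos(3*t)/3 - 2*t*sin(3*t)/9 - 2*cos(3*t)/27.
Then F(pi/9) - F(0) = (-sqrt(3)*pi/81 - 1/27 + sqrt(3)*pi**3/4374 + pi**2/486) - (-2/27) = -sqrt(3)*pi/81 + sqrt(3)*pi**3/4374 + pi**2/486 + 1/27.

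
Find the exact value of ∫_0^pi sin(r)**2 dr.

pi/2

Use the identity sin^2(r) = (1 - cos(2*r))/2.
An antiderivative is F(r) = r/2 - sin(2*r)/4.
Then F(pi) - F(0) = (pi/2) - (0) = pi/2.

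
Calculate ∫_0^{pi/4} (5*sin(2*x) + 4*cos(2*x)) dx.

9/2

An antiderivative is F(x) = 2*sin(2*x) - 5*cos(2*x)/2.
Then F(pi/4) - F(0) = (2) - (-5/2) = 9/2.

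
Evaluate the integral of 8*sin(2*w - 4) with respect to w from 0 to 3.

4*cos(4) - 4*cos(2)

Let u = 2*w - 4, so du = 2 dw. When w = 0, u = -4; when w = 3, u = 2.
The integral becomes 4·∫ sin(u) du from -4 to 2, with antiderivative -4*cos(u).
Back in w: F(w) = -4*cos(2*w - 4).
Then F(3) - F(0) = (-4*cos(2)) - (-4*cos(4)) = 4*cos(4) - 4*cos(2).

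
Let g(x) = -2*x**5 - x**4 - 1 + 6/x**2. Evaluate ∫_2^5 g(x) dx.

By the power rule, an antiderivative is F(x) = -x**6/3 - x**5/5 - x - 6/x.
Then F(5) - F(2) = (-87593/15) - (-491/15) = -29034/5.

-29034/5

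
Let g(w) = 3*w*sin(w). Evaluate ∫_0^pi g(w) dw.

3*pi

Integrate by parts once (u = w, dv = 3*sin(w) dw).
An antiderivative is F(w) = -3*w*cos(w) + 3*sin(w).
Then F(pi) - F(0) = (3*pi) - (0) = 3*pi.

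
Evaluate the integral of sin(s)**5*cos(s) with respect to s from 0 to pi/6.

1/384

Let u = sin(s), so du = cos(s) ds. When s = 0, u = 0; when s = pi/6, u = 1/2.
The integral becomes ∫ u**5 du from 0 to 1/2, with antiderivative u**6/6.
Back in s: F(s) = sin(s)**6/6.
Then F(pi/6) - F(0) = (1/384) - (0) = 1/384.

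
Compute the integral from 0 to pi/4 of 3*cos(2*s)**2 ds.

3*pi/8

Use the identity cos^2(2*s) = (1 + cos(4*s))/2.
An antiderivative is F(s) = 3*s/2 + 3*sin(4*s)/8.
Then F(pi/4) - F(0) = (3*pi/8) - (0) = 3*pi/8.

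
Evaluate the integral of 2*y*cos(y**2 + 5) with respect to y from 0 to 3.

Let u = y**2 + 5, so du = 2*y dy. When y = 0, u = 5; when y = 3, u = 14.
The integral becomes ∫ cos(u) du from 5 to 14, with antiderivative sin(u).
Back in y: F(y) = sin(y**2 + 5).
Then F(3) - F(0) = (sin(14)) - (sin(5)) = -sin(5) + sin(14).

-sin(5) + sin(14)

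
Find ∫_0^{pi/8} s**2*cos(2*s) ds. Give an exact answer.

Integrate by parts twice (u = s^2, dv = cos(2*s) ds).
An antiderivative is F(s) = s**2*sin(2*s)/2 + s*cos(2*s)/2 - sin(2*s)/4.
Then F(pi/8) - F(0) = (sqrt(2)*(-32 + pi**2 + 8*pi)/256) - (0) = sqrt(2)*(-32 + pi**2 + 8*pi)/256.

sqrt(2)*(-32 + pi**2 + 8*pi)/256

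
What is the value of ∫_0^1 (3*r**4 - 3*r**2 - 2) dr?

By the power rule, an antiderivative is F(r) = 3*r**5/5 - r**3 - 2*r.
Then F(1) - F(0) = (-12/5) - (0) = -12/5.

-12/5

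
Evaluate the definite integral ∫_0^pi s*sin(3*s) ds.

Integrate by parts once (u = s, dv = sin(3*s) ds).
An antiderivative is F(s) = -s*cos(3*s)/3 + sin(3*s)/9.
Then F(pi) - F(0) = (pi/3) - (0) = pi/3.

pi/3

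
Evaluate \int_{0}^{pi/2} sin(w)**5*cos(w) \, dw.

1/6

Let u = sin(w), so du = cos(w) dw. When w = 0, u = 0; when w = pi/2, u = 1.
The integral becomes ∫ u**5 du from 0 to 1, with antiderivative u**6/6.
Back in w: F(w) = sin(w)**6/6.
Then F(pi/2) - F(0) = (1/6) - (0) = 1/6.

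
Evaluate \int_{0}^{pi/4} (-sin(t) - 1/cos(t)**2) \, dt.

-2 + sqrt(2)/2

An antiderivative is F(t) = cos(t) - tan(t).
Then F(pi/4) - F(0) = (-1 + sqrt(2)/2) - (1) = -2 + sqrt(2)/2.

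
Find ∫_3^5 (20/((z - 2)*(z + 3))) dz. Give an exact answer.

Factor the denominator: z**2 + z - 6 = (z + 3)(z - 2).
Partial fractions: 20/((z - 2)*(z + 3)) = -4/(z + 3) + 4/(z - 2).
An antiderivative is F(z) = 4*log(z - 2) - 4*log(z + 3).
Then F(5) - F(3) = (-12*log(2) + 4*log(3)) - (-4*log(3) - 4*log(2)) = -8*log(2) + 8*log(3).

-8*log(2) + 8*log(3)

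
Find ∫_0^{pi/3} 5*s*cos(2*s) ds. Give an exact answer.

-15/8 + 5*sqrt(3)*pi/12

Integrate by parts once (u = s, dv = 5*cos(2*s) ds).
An antiderivative is F(s) = 5*s*sin(2*s)/2 + 5*cos(2*s)/4.
Then F(pi/3) - F(0) = (-5/8 + 5*sqrt(3)*pi/12) - (5/4) = -15/8 + 5*sqrt(3)*pi/12.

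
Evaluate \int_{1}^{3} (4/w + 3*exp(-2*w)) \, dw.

-3*exp(-6)/2 + 3*exp(-2)/2 + 4*log(3)

An antiderivative is F(w) = 4*log(w) - 3*exp(-2*w)/2.
Then F(3) - F(1) = (-3*exp(-6)/2 + 4*log(3)) - (-3*exp(-2)/2) = -3*exp(-6)/2 + 3*exp(-2)/2 + 4*log(3).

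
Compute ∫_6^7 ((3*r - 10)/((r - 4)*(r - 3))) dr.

Factor the denominator: r**2 - 7*r + 12 = (r - 3)(r - 4).
Partial fractions: (3*r - 10)/((r - 4)*(r - 3)) = 1/(r - 3) + 2/(r - 4).
An antiderivative is F(r) = 2*log(r - 4) + log(r - 3).
Then F(7) - F(6) = (log(36)) - (log(12)) = log(3).

log(3)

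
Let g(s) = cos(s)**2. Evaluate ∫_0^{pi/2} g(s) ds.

Use the identity cos^2(s) = (1 + cos(2*s))/2.
An antiderivative is F(s) = s/2 + sin(2*s)/4.
Then F(pi/2) - F(0) = (pi/4) - (0) = pi/4.

pi/4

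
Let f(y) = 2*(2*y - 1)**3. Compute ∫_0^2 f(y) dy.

20

Let u = 2*y - 1, so du = 2 dy. When y = 0, u = -1; when y = 2, u = 3.
The integral becomes ∫ u**3 du from -1 to 3, with antiderivative u**4/4.
Back in y: F(y) = (2*y - 1)**4/4.
Then F(2) - F(0) = (81/4) - (1/4) = 20.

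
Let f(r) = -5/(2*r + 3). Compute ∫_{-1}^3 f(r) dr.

An antiderivative is F(r) = -5*log(2*r + 3)/2.
Then F(3) - F(-1) = (-5*log(3)) - (0) = -5*log(3).

-5*log(3)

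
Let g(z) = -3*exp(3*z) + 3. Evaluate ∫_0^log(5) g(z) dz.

An antiderivative is F(z) = -exp(3*z) + 3*z.
Then F(log(5)) - F(0) = (-125 + 3*log(5)) - (-1) = -124 + 3*log(5).

-124 + 3*log(5)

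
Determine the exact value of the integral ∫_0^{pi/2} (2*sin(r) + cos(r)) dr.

An antiderivative is F(r) = sin(r) - 2*cos(r).
Then F(pi/2) - F(0) = (1) - (-2) = 3.

3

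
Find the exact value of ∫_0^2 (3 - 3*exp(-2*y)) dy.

An antiderivative is F(y) = 3*y + 3*exp(-2*y)/2.
Then F(2) - F(0) = (3*exp(-4)/2 + 6) - (3/2) = 3*exp(-4)/2 + 9/2.

3*exp(-4)/2 + 9/2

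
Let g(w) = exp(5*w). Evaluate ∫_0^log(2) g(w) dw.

31/5

Let u = exp(w), so du = exp(w) dw. When w = 0, u = 1; when w = log(2), u = 2.
The integral becomes ∫ u**4 du from 1 to 2, with antiderivative u**5/5.
Back in w: F(w) = exp(5*w)/5.
Then F(log(2)) - F(0) = (32/5) - (1/5) = 31/5.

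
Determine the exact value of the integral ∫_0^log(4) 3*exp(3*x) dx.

Let u = exp(x), so du = exp(x) dx. When x = 0, u = 1; when x = log(4), u = 4.
The integral becomes 3·∫ u**2 du from 1 to 4, with antiderivative u**3.
Back in x: F(x) = exp(3*x).
Then F(log(4)) - F(0) = (64) - (1) = 63.

63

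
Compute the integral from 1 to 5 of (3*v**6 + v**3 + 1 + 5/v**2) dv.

235520/7

By the power rule, an antiderivative is F(v) = 3*v**7/7 + v**4/4 + v - 5/v.
Then F(5) - F(1) = (941987/28) - (-93/28) = 235520/7.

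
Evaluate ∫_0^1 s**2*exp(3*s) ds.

Integrate by parts twice (u = s^2, dv = exp(3*s) ds).
An antiderivative is F(s) = (9*s**2 - 6*s + 2)*exp(3*s)/27.
Then F(1) - F(0) = (5*exp(3)/27) - (2/27) = -2/27 + 5*exp(3)/27.

-2/27 + 5*exp(3)/27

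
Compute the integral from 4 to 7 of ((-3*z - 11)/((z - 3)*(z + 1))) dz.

Factor the denominator: z**2 - 2*z - 3 = (z + 1)(z - 3).
Partial fractions: (-3*z - 11)/((z - 3)*(z + 1)) = 2/(z + 1) - 5/(z - 3).
An antiderivative is F(z) = -5*log(z - 3) + 2*log(z + 1).
Then F(7) - F(4) = (-log(16)) - (log(25)) = -2*log(5) - 4*log(2).

-2*log(5) - 4*log(2)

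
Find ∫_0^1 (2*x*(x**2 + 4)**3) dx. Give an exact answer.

369/4

Let u = x**2 + 4, so du = 2*x dx. When x = 0, u = 4; when x = 1, u = 5.
The integral becomes ∫ u**3 du from 4 to 5, with antiderivative u**4/4.
Back in x: F(x) = (x**2 + 4)**4/4.
Then F(1) - F(0) = (625/4) - (64) = 369/4.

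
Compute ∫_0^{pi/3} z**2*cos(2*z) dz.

-pi/12 - sqrt(3)/8 + sqrt(3)*pi**2/36

Integrate by parts twice (u = z^2, dv = cos(2*z) dz).
An antiderivative is F(z) = z**2*sin(2*z)/2 + z*cos(2*z)/2 - sin(2*z)/4.
Then F(pi/3) - F(0) = (-pi/12 - sqrt(3)/8 + sqrt(3)*pi**2/36) - (0) = -pi/12 - sqrt(3)/8 + sqrt(3)*pi**2/36.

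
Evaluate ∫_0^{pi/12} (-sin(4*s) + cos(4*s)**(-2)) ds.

-1/8 + sqrt(3)/4

An antiderivative is F(s) = cos(4*s)/4 + tan(4*s)/4.
Then F(pi/12) - F(0) = (1/8 + sqrt(3)/4) - (1/4) = -1/8 + sqrt(3)/4.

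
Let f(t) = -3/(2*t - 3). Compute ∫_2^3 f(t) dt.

An antiderivative is F(t) = -3*log(2*t - 3)/2.
Then F(3) - F(2) = (-3*log(3)/2) - (0) = -3*log(3)/2.

-3*log(3)/2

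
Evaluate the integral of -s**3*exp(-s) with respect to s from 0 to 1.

Integrate by parts 3 times (u = s^3, dv = -exp(-s) ds).
An antiderivative is F(s) = (s**3 + 3*s**2 + 6*s + 6)*exp(-s).
Then F(1) - F(0) = (16*exp(-1)) - (6) = -6 + 16*exp(-1).

-6 + 16*exp(-1)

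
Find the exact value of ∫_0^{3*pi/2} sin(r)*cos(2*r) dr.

Use the identity sin(r)cos(2*r) = [sin(3*r) + sin(-r)]/2.
An antiderivative is F(r) = cos(r)/2 - cos(3*r)/6.
Then F(3*pi/2) - F(0) = (0) - (1/3) = -1/3.

-1/3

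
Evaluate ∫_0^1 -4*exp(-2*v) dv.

An antiderivative is F(v) = 2*exp(-2*v).
Then F(1) - F(0) = (2*exp(-2)) - (2) = -2 + 2*exp(-2).

-2 + 2*exp(-2)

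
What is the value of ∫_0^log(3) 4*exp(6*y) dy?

Let u = exp(y), so du = exp(y) dy. When y = 0, u = 1; when y = log(3), u = 3.
The integral becomes 4·∫ u**5 du from 1 to 3, with antiderivative 2*u**6/3.
Back in y: F(y) = 2*exp(6*y)/3.
Then F(log(3)) - F(0) = (486) - (2/3) = 1456/3.

1456/3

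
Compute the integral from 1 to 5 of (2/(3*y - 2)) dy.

2*log(13)/3

An antiderivative is F(y) = 2*log(3*y - 2)/3.
Then F(5) - F(1) = (2*log(13)/3) - (0) = 2*log(13)/3.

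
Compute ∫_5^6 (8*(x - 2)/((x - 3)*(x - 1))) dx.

-12*log(2) + 4*log(3) + 4*log(5)

Factor the denominator: x**2 - 4*x + 3 = (x - 1)(x - 3).
Partial fractions: 8*(x - 2)/((x - 3)*(x - 1)) = 4/(x - 1) + 4/(x - 3).
An antiderivative is F(x) = 4*log(x - 3) + 4*log(x - 1).
Then F(6) - F(5) = (4*log(3) + 4*log(5)) - (12*log(2)) = -12*log(2) + 4*log(3) + 4*log(5).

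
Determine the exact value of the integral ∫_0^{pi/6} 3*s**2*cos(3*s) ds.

Integrate by parts twice (u = s^2, dv = 3*cos(3*s) ds).
An antiderivative is F(s) = s**2*sin(3*s) + 2*s*cos(3*s)/3 - 2*sin(3*s)/9.
Then F(pi/6) - F(0) = (-2/9 + pi**2/36) - (0) = -2/9 + pi**2/36.

-2/9 + pi**2/36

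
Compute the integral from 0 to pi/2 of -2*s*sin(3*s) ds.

2/9

Integrate by parts once (u = s, dv = -2*sin(3*s) ds).
An antiderivative is F(s) = 2*s*cos(3*s)/3 - 2*sin(3*s)/9.
Then F(pi/2) - F(0) = (2/9) - (0) = 2/9.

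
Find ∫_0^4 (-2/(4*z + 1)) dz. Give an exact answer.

An antiderivative is F(z) = -log(4*z + 1)/2.
Then F(4) - F(0) = (-log(17)/2) - (0) = -log(17)/2.

-log(17)/2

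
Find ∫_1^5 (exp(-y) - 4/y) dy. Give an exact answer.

An antiderivative is F(y) = -4*log(y) - exp(-y).
Then F(5) - F(1) = (-4*log(5) - exp(-5)) - (-exp(-1)) = -4*log(5) - exp(-5) + exp(-1).

-4*log(5) - exp(-5) + exp(-1)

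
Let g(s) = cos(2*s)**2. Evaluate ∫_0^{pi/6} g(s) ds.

sqrt(3)/16 + pi/12

Use the identity cos^2(2*s) = (1 + cos(4*s))/2.
An antiderivative is F(s) = s/2 + sin(4*s)/8.
Then F(pi/6) - F(0) = (sqrt(3)/16 + pi/12) - (0) = sqrt(3)/16 + pi/12.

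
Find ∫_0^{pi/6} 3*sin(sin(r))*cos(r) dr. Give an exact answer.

3 - 3*cos(1/2)

Let u = sin(r), so du = cos(r) dr. When r = 0, u = 0; when r = pi/6, u = 1/2.
The integral becomes 3·∫ sin(u) du from 0 to 1/2, with antiderivative -3*cos(u).
Back in r: F(r) = -3*cos(sin(r)).
Then F(pi/6) - F(0) = (-3*cos(1/2)) - (-3) = 3 - 3*cos(1/2).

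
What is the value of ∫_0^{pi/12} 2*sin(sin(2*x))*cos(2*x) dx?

Let u = sin(2*x), so du = 2*cos(2*x) dx. When x = 0, u = 0; when x = pi/12, u = 1/2.
The integral becomes ∫ sin(u) du from 0 to 1/2, with antiderivative -cos(u).
Back in x: F(x) = -cos(sin(2*x)).
Then F(pi/12) - F(0) = (-cos(1/2)) - (-1) = 1 - cos(1/2).

1 - cos(1/2)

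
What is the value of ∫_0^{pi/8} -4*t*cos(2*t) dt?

Integrate by parts once (u = t, dv = -4*cos(2*t) dt).
An antiderivative is F(t) = -2*t*sin(2*t) - cos(2*t).
Then F(pi/8) - F(0) = (sqrt(2)*(-4 - pi)/8) - (-1) = -sqrt(2)/2 - sqrt(2)*pi/8 + 1.

-sqrt(2)/2 - sqrt(2)*pi/8 + 1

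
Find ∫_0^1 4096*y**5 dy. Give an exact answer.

2048/3

Let u = 4*y, so du = 4 dy. When y = 0, u = 0; when y = 1, u = 4.
The integral becomes ∫ u**5 du from 0 to 4, with antiderivative u**6/6.
Back in y: F(y) = 2048*y**6/3.
Then F(1) - F(0) = (2048/3) - (0) = 2048/3.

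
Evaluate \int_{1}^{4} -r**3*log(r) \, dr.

255/16 - 128*log(2)

Integrate by parts once (u = ln r, dv = -r**3 dr).
An antiderivative is F(r) = -r**4*(4*log(r) - 1)/16.
Then F(4) - F(1) = (16 - 128*log(2)) - (1/16) = 255/16 - 128*log(2).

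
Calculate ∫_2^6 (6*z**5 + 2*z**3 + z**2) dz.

By the power rule, an antiderivative is F(z) = z**6 + z**4/2 + z**3/3.
Then F(6) - F(2) = (47376) - (224/3) = 141904/3.

141904/3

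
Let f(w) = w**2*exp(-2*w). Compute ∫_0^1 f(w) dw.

(-5 + exp(2))*exp(-2)/4

Integrate by parts twice (u = w^2, dv = exp(-2*w) dw).
An antiderivative is F(w) = (-2*w**2 - 2*w - 1)*exp(-2*w)/4.
Then F(1) - F(0) = (-5*exp(-2)/4) - (-1/4) = (-5 + exp(2))*exp(-2)/4.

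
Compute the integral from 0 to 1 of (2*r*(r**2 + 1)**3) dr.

15/4

Let u = r**2 + 1, so du = 2*r dr. When r = 0, u = 1; when r = 1, u = 2.
The integral becomes ∫ u**3 du from 1 to 2, with antiderivative u**4/4.
Back in r: F(r) = (r**2 + 1)**4/4.
Then F(1) - F(0) = (4) - (1/4) = 15/4.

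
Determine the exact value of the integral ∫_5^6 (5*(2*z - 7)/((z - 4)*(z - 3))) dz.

5*log(3)

Factor the denominator: z**2 - 7*z + 12 = (z - 3)(z - 4).
Partial fractions: 5*(2*z - 7)/((z - 4)*(z - 3)) = 5/(z - 3) + 5/(z - 4).
An antiderivative is F(z) = 5*log(z - 4) + 5*log(z - 3).
Then F(6) - F(5) = (5*log(2) + 5*log(3)) - (log(32)) = 5*log(3).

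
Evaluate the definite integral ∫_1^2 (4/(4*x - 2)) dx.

An antiderivative is F(x) = log(4*x - 2).
Then F(2) - F(1) = (log(6)) - (log(2)) = log(3).

log(3)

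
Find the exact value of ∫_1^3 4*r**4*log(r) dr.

Integrate by parts once (u = ln r, dv = 4*r**4 dr).
An antiderivative is F(r) = 4*r**5*(5*log(r) - 1)/25.
Then F(3) - F(1) = (-972/25 + 972*log(3)/5) - (-4/25) = -968/25 + 972*log(3)/5.

-968/25 + 972*log(3)/5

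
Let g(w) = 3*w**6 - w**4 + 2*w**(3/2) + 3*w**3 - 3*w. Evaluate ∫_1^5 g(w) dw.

20*sqrt(5) + 1165084/35

By the power rule, an antiderivative is F(w) = 3*w**7/7 + 4*w**(5/2)/5 - w**5/5 + 3*w**4/4 - 3*w**2/2.
Then F(5) - F(1) = (20*sqrt(5) + 932075/28) - (39/140) = 20*sqrt(5) + 1165084/35.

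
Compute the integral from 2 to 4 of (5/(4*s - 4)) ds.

An antiderivative is F(s) = 5*log(4*s - 4)/4.
Then F(4) - F(2) = (5*log(12)/4) - (5*log(2)/2) = 5*log(3)/4.

5*log(3)/4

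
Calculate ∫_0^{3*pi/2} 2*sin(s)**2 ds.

3*pi/2

Use the identity sin^2(s) = (1 - cos(2*s))/2.
An antiderivative is F(s) = s - sin(2*s)/2.
Then F(3*pi/2) - F(0) = (3*pi/2) - (0) = 3*pi/2.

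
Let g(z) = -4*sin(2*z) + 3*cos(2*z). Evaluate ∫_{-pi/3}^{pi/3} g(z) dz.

3*sqrt(3)/2

An antiderivative is F(z) = 3*sin(2*z)/2 + 2*cos(2*z).
Then F(pi/3) - F(-pi/3) = (-1 + 3*sqrt(3)/4) - (-3*sqrt(3)/4 - 1) = 3*sqrt(3)/2.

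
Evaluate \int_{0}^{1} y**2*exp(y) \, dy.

Integrate by parts twice (u = y^2, dv = exp(y) dy).
An antiderivative is F(y) = (y**2 - 2*y + 2)*exp(y).
Then F(1) - F(0) = (E) - (2) = -2 + E.

-2 + E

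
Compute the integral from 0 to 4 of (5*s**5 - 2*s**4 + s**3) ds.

46016/15

By the power rule, an antiderivative is F(s) = 5*s**6/6 - 2*s**5/5 + s**4/4.
Then F(4) - F(0) = (46016/15) - (0) = 46016/15.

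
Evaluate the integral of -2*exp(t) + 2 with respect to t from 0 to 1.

An antiderivative is F(t) = 2*t - 2*exp(t).
Then F(1) - F(0) = (2 - 2*E) - (-2) = 4 - 2*E.

4 - 2*E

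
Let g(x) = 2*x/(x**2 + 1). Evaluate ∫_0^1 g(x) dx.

log(2)

Let u = x**2 + 1, so du = 2*x dx. When x = 0, u = 1; when x = 1, u = 2.
The integral becomes ∫ 1/u du from 1 to 2, with antiderivative log(u).
Back in x: F(x) = log(x**2 + 1).
Then F(1) - F(0) = (log(2)) - (0) = log(2).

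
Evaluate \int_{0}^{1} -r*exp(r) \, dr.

-1

Integrate by parts once (u = r, dv = -exp(r) dr).
An antiderivative is F(r) = (-r + 1)*exp(r).
Then F(1) - F(0) = (0) - (1) = -1.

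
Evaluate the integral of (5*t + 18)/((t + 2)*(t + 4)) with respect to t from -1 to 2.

Factor the denominator: t**2 + 6*t + 8 = (t + 4)(t + 2).
Partial fractions: (5*t + 18)/((t + 2)*(t + 4)) = 1/(t + 4) + 4/(t + 2).
An antiderivative is F(t) = 4*log(t + 2) + log(t + 4).
Then F(2) - F(-1) = (log(3) + 9*log(2)) - (log(3)) = 9*log(2).

9*log(2)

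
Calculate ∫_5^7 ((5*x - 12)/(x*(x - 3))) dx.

Factor the denominator: x**2 - 3*x = x(x - 3).
Partial fractions: (5*x - 12)/(x*(x - 3)) = 4/x + 1/(x - 3).
An antiderivative is F(x) = 4*log(x) + log(x - 3).
Then F(7) - F(5) = (2*log(2) + 4*log(7)) - (log(2) + 4*log(5)) = -4*log(5) + log(2) + 4*log(7).

-4*log(5) + log(2) + 4*log(7)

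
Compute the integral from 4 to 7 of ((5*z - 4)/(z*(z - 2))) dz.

-7*log(2) + 2*log(7) + 3*log(5)

Factor the denominator: z**2 - 2*z = z(z - 2).
Partial fractions: (5*z - 4)/(z*(z - 2)) = 2/z + 3/(z - 2).
An antiderivative is F(z) = 2*log(z) + 3*log(z - 2).
Then F(7) - F(4) = (2*log(7) + 3*log(5)) - (7*log(2)) = -7*log(2) + 2*log(7) + 3*log(5).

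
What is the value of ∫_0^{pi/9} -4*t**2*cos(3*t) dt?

Integrate by parts twice (u = t^2, dv = -4*cos(3*t) dt).
An antiderivative is F(t) = -4*t**2*sin(3*t)/3 - 8*t*cos(3*t)/9 + 8*sin(3*t)/27.
Then F(pi/9) - F(0) = (-4*pi/81 - 2*sqrt(3)*pi**2/243 + 4*sqrt(3)/27) - (0) = -4*pi/81 - 2*sqrt(3)*pi**2/243 + 4*sqrt(3)/27.

-4*pi/81 - 2*sqrt(3)*pi**2/243 + 4*sqrt(3)/27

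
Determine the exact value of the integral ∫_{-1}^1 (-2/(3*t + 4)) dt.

-2*log(7)/3

An antiderivative is F(t) = -2*log(3*t + 4)/3.
Then F(1) - F(-1) = (-2*log(7)/3) - (0) = -2*log(7)/3.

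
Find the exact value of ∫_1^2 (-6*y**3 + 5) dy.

-35/2

By the power rule, an antiderivative is F(y) = -3*y**4/2 + 5*y.
Then F(2) - F(1) = (-14) - (7/2) = -35/2.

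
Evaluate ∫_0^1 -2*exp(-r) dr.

-2 + 2*exp(-1)

An antiderivative is F(r) = 2*exp(-r).
Then F(1) - F(0) = (2*exp(-1)) - (2) = -2 + 2*exp(-1).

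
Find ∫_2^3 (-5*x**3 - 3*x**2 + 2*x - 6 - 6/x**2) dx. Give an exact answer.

By the power rule, an antiderivative is F(x) = -5*x**4/4 - x**3 + x**2 - 6*x + 6/x.
Then F(3) - F(2) = (-541/4) - (-33) = -409/4.

-409/4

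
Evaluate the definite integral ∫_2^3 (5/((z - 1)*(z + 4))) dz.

Factor the denominator: z**2 + 3*z - 4 = (z + 4)(z - 1).
Partial fractions: 5/((z - 1)*(z + 4)) = -1/(z + 4) + 1/(z - 1).
An antiderivative is F(z) = log(z - 1) - log(z + 4).
Then F(3) - F(2) = (log(2/7)) - (-log(6)) = log(12/7).

log(12/7)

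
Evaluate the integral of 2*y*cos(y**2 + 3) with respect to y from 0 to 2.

-sin(3) + sin(7)

Let u = y**2 + 3, so du = 2*y dy. When y = 0, u = 3; when y = 2, u = 7.
The integral becomes ∫ cos(u) du from 3 to 7, with antiderivative sin(u).
Back in y: F(y) = sin(y**2 + 3).
Then F(2) - F(0) = (sin(7)) - (sin(3)) = -sin(3) + sin(7).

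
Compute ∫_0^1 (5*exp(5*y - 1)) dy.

Let u = 5*y - 1, so du = 5 dy. When y = 0, u = -1; when y = 1, u = 4.
The integral becomes ∫ exp(u) du from -1 to 4, with antiderivative exp(u).
Back in y: F(y) = exp(5*y - 1).
Then F(1) - F(0) = (exp(4)) - (exp(-1)) = -(1 - exp(5))*exp(-1).

-(1 - exp(5))*exp(-1)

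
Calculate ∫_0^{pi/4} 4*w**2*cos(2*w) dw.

-1 + pi**2/8

Integrate by parts twice (u = w^2, dv = 4*cos(2*w) dw).
An antiderivative is F(w) = 2*w**2*sin(2*w) + 2*w*cos(2*w) - sin(2*w).
Then F(pi/4) - F(0) = (-1 + pi**2/8) - (0) = -1 + pi**2/8.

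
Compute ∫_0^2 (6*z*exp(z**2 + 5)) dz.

Let u = z**2 + 5, so du = 2*z dz. When z = 0, u = 5; when z = 2, u = 9.
The integral becomes 3·∫ exp(u) du from 5 to 9, with antiderivative 3*exp(u).
Back in z: F(z) = 3*exp(z**2 + 5).
Then F(2) - F(0) = (3*exp(9)) - (3*exp(5)) = -3*(1 - exp(4))*exp(5).

-3*(1 - exp(4))*exp(5)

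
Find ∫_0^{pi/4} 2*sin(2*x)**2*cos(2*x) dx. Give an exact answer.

Let u = sin(2*x), so du = 2*cos(2*x) dx. When x = 0, u = 0; when x = pi/4, u = 1.
The integral becomes ∫ u**2 du from 0 to 1, with antiderivative u**3/3.
Back in x: F(x) = sin(2*x)**3/3.
Then F(pi/4) - F(0) = (1/3) - (0) = 1/3.

1/3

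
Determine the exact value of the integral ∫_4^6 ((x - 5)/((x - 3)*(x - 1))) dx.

Factor the denominator: x**2 - 4*x + 3 = (x - 1)(x - 3).
Partial fractions: (x - 5)/((x - 3)*(x - 1)) = 2/(x - 1) - 1/(x - 3).
An antiderivative is F(x) = -log(x - 3) + 2*log(x - 1).
Then F(6) - F(4) = (log(25/3)) - (log(9)) = log(25/27).

log(25/27)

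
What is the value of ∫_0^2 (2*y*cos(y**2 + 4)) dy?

-sin(4) + sin(8)

Let u = y**2 + 4, so du = 2*y dy. When y = 0, u = 4; when y = 2, u = 8.
The integral becomes ∫ cos(u) du from 4 to 8, with antiderivative sin(u).
Back in y: F(y) = sin(y**2 + 4).
Then F(2) - F(0) = (sin(8)) - (sin(4)) = -sin(4) + sin(8).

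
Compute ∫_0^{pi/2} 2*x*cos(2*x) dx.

Integrate by parts once (u = x, dv = 2*cos(2*x) dx).
An antiderivative is F(x) = x*sin(2*x) + cos(2*x)/2.
Then F(pi/2) - F(0) = (-1/2) - (1/2) = -1.

-1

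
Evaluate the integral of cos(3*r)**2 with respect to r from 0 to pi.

pi/2

Use the identity cos^2(3*r) = (1 + cos(6*r))/2.
An antiderivative is F(r) = r/2 + sin(6*r)/12.
Then F(pi) - F(0) = (pi/2) - (0) = pi/2.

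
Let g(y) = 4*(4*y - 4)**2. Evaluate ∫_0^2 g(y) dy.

Let u = 4*y - 4, so du = 4 dy. When y = 0, u = -4; when y = 2, u = 4.
The integral becomes ∫ u**2 du from -4 to 4, with antiderivative u**3/3.
Back in y: F(y) = (4*y - 4)**3/3.
Then F(2) - F(0) = (64/3) - (-64/3) = 128/3.

128/3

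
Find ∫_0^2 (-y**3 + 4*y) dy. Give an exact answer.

By the power rule, an antiderivative is F(y) = -y**4/4 + 2*y**2.
Then F(2) - F(0) = (4) - (0) = 4.

4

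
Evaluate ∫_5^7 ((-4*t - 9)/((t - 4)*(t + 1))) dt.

Factor the denominator: t**2 - 3*t - 4 = (t + 1)(t - 4).
Partial fractions: (-4*t - 9)/((t - 4)*(t + 1)) = 1/(t + 1) - 5/(t - 4).
An antiderivative is F(t) = -5*log(t - 4) + log(t + 1).
Then F(7) - F(5) = (-5*log(3) + 3*log(2)) - (log(6)) = -6*log(3) + 2*log(2).

-6*log(3) + 2*log(2)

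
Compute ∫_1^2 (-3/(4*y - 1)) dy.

An antiderivative is F(y) = -3*log(4*y - 1)/4.
Then F(2) - F(1) = (-3*log(7)/4) - (-3*log(3)/4) = -3*log(7)/4 + 3*log(3)/4.

-3*log(7)/4 + 3*log(3)/4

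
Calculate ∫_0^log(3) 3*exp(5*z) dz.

Let u = exp(z), so du = exp(z) dz. When z = 0, u = 1; when z = log(3), u = 3.
The integral becomes 3·∫ u**4 du from 1 to 3, with antiderivative 3*u**5/5.
Back in z: F(z) = 3*exp(5*z)/5.
Then F(log(3)) - F(0) = (729/5) - (3/5) = 726/5.

726/5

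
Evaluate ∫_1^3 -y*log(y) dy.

2 - 9*log(3)/2

Integrate by parts once (u = ln y, dv = -y dy).
An antiderivative is F(y) = -y**2*(2*log(y) - 1)/4.
Then F(3) - F(1) = (9/4 - 9*log(3)/2) - (1/4) = 2 - 9*log(3)/2.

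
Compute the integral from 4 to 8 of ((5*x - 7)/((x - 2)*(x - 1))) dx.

Factor the denominator: x**2 - 3*x + 2 = (x - 1)(x - 2).
Partial fractions: (5*x - 7)/((x - 2)*(x - 1)) = 2/(x - 1) + 3/(x - 2).
An antiderivative is F(x) = 3*log(x - 2) + 2*log(x - 1).
Then F(8) - F(4) = (3*log(2) + 3*log(3) + 2*log(7)) - (log(72)) = log(3) + 2*log(7).

log(3) + 2*log(7)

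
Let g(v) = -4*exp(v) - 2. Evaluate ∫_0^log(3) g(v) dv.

-8 - 2*log(3)

An antiderivative is F(v) = -2*v - 4*exp(v).
Then F(log(3)) - F(0) = (-12 - 2*log(3)) - (-4) = -8 - 2*log(3).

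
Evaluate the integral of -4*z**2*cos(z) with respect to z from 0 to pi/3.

Integrate by parts twice (u = z^2, dv = -4*cos(z) dz).
An antiderivative is F(z) = -4*z**2*sin(z) - 8*z*cos(z) + 8*sin(z).
Then F(pi/3) - F(0) = (-4*pi/3 - 2*sqrt(3)*pi**2/9 + 4*sqrt(3)) - (0) = -4*pi/3 - 2*sqrt(3)*pi**2/9 + 4*sqrt(3).

-4*pi/3 - 2*sqrt(3)*pi**2/9 + 4*sqrt(3)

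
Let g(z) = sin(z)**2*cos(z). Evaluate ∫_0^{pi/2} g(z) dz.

1/3

Let u = sin(z), so du = cos(z) dz. When z = 0, u = 0; when z = pi/2, u = 1.
The integral becomes ∫ u**2 du from 0 to 1, with antiderivative u**3/3.
Back in z: F(z) = sin(z)**3/3.
Then F(pi/2) - F(0) = (1/3) - (0) = 1/3.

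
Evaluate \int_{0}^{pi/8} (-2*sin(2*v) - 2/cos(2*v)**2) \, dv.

-2 + sqrt(2)/2

An antiderivative is F(v) = cos(2*v) - tan(2*v).
Then F(pi/8) - F(0) = (-1 + sqrt(2)/2) - (1) = -2 + sqrt(2)/2.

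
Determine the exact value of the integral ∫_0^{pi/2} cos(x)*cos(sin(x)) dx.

sin(1)

Let u = sin(x), so du = cos(x) dx. When x = 0, u = 0; when x = pi/2, u = 1.
The integral becomes ∫ cos(u) du from 0 to 1, with antiderivative sin(u).
Back in x: F(x) = sin(sin(x)).
Then F(pi/2) - F(0) = (sin(1)) - (0) = sin(1).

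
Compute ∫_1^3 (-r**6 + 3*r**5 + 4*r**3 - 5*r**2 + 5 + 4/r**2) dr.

2122/21

By the power rule, an antiderivative is F(r) = -r**7/7 + r**6/2 + r**4 - 5*r**3/3 + 5*r - 4/r.
Then F(3) - F(1) = (4273/42) - (29/42) = 2122/21.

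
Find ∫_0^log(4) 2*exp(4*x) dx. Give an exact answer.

Let u = exp(x), so du = exp(x) dx. When x = 0, u = 1; when x = log(4), u = 4.
The integral becomes 2·∫ u**3 du from 1 to 4, with antiderivative u**4/2.
Back in x: F(x) = exp(4*x)/2.
Then F(log(4)) - F(0) = (128) - (1/2) = 255/2.

255/2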